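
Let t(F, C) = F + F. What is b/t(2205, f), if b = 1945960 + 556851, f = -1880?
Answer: 2502811/4410 ≈ 567.53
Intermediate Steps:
t(F, C) = 2*F
b = 2502811
b/t(2205, f) = 2502811/((2*2205)) = 2502811/4410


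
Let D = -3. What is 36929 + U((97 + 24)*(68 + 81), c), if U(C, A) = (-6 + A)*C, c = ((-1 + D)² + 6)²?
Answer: 8654791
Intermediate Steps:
c = 484 (c = ((-1 - 3)² + 6)² = ((-4)² + 6)² = (16 + 6)² = 22² = 484)
U(C, A) = C*(-6 + A)
36929 + U((97 + 24)*(68 + 81), c) = 36929 + ((97 + 24)*(68 + 81))*(-6 + 484) = 36929 + (121*149)*478 = 36929 + 18029*478 = 36929 + 8617862 = 8654791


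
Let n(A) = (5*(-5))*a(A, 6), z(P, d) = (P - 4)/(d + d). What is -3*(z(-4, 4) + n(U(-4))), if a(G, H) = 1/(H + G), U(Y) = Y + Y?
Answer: -69/2 ≈ -34.500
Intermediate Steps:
z(P, d) = (-4 + P)/(2*d) (z(P, d) = (-4 + P)/((2*d)) = (-4 + P)*(1/(2*d)) = (-4 + P)/(2*d))
U(Y) = 2*Y
a(G, H) = 1/(G + H)
n(A) = -25/(6 + A) (n(A) = (5*(-5))/(A + 6) = -25/(6 + A))
-3*(z(-4, 4) + n(U(-4))) = -3*((½)*(-4 - 4)/4 - 25/(6 + 2*(-4))) = -3*((½)*(¼)*(-8) - 25/(6 - 8)) = -3*(-1 - 25/(-2)) = -3*(-1 - 25*(-½)) = -3*(-1 + 25/2) = -3*23/2 = -69/2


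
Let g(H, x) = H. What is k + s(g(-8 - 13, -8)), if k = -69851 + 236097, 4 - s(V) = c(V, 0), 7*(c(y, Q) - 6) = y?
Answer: 166247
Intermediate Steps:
c(y, Q) = 6 + y/7
s(V) = -2 - V/7 (s(V) = 4 - (6 + V/7) = 4 + (-6 - V/7) = -2 - V/7)
k = 166246
k + s(g(-8 - 13, -8)) = 166246 + (-2 - (-8 - 13)/7) = 166246 + (-2 - 1/7*(-21)) = 166246 + (-2 + 3) = 166246 + 1 = 166247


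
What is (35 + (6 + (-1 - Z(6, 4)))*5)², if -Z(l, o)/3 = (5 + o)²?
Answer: 1625625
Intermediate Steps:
Z(l, o) = -3*(5 + o)²
(35 + (6 + (-1 - Z(6, 4)))*5)² = (35 + (6 + (-1 - (-3)*(5 + 4)²))*5)² = (35 + (6 + (-1 - (-3)*9²))*5)² = (35 + (6 + (-1 - (-3)*81))*5)² = (35 + (6 + (-1 - 1*(-243)))*5)² = (35 + (6 + (-1 + 243))*5)² = (35 + (6 + 242)*5)² = (35 + 248*5)² = (35 + 1240)² = 1275² = 1625625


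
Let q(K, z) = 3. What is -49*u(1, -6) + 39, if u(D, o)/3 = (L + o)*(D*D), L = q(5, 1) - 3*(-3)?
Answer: -843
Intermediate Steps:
L = 12 (L = 3 - 3*(-3) = 3 + 9 = 12)
u(D, o) = 3*D²*(12 + o) (u(D, o) = 3*((12 + o)*(D*D)) = 3*((12 + o)*D²) = 3*(D²*(12 + o)) = 3*D²*(12 + o))
-49*u(1, -6) + 39 = -147*1²*(12 - 6) + 39 = -147*6 + 39 = -49*18 + 39 = -882 + 39 = -843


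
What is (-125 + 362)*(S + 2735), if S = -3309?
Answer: -136038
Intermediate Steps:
(-125 + 362)*(S + 2735) = (-125 + 362)*(-3309 + 2735) = 237*(-574) = -136038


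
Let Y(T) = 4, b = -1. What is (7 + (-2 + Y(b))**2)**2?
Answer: 121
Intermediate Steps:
(7 + (-2 + Y(b))**2)**2 = (7 + (-2 + 4)**2)**2 = (7 + 2**2)**2 = (7 + 4)**2 = 11**2 = 121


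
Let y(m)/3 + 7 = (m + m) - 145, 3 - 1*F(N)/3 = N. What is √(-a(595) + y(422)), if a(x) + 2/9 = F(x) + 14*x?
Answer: 10*I*√403/3 ≈ 66.916*I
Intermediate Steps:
F(N) = 9 - 3*N
y(m) = -456 + 6*m (y(m) = -21 + 3*((m + m) - 145) = -21 + 3*(2*m - 145) = -21 + 3*(-145 + 2*m) = -21 + (-435 + 6*m) = -456 + 6*m)
a(x) = 79/9 + 11*x (a(x) = -2/9 + ((9 - 3*x) + 14*x) = -2/9 + (9 + 11*x) = 79/9 + 11*x)
√(-a(595) + y(422)) = √(-(79/9 + 11*595) + (-456 + 6*422)) = √(-(79/9 + 6545) + (-456 + 2532)) = √(-1*58984/9 + 2076) = √(-58984/9 + 2076) = √(-40300/9) = 10*I*√403/3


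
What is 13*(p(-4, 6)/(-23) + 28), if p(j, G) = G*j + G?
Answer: 8606/23 ≈ 374.17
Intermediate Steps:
p(j, G) = G + G*j
13*(p(-4, 6)/(-23) + 28) = 13*((6*(1 - 4))/(-23) + 28) = 13*((6*(-3))*(-1/23) + 28) = 13*(-18*(-1/23) + 28) = 13*(18/23 + 28) = 13*(662/23) = 8606/23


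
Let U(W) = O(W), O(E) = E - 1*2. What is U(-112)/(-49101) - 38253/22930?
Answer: -625215511/375295310 ≈ -1.6659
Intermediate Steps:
O(E) = -2 + E (O(E) = E - 2 = -2 + E)
U(W) = -2 + W
U(-112)/(-49101) - 38253/22930 = (-2 - 112)/(-49101) - 38253/22930 = -114*(-1/49101) - 38253*1/22930 = 38/16367 - 38253/22930 = -625215511/375295310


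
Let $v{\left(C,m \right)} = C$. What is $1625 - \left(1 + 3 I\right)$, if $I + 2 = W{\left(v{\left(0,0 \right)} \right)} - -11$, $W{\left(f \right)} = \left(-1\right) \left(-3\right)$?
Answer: $1588$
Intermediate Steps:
$W{\left(f \right)} = 3$
$I = 12$ ($I = -2 + \left(3 - -11\right) = -2 + \left(3 + 11\right) = -2 + 14 = 12$)
$1625 - \left(1 + 3 I\right) = 1625 - 37 = 1588$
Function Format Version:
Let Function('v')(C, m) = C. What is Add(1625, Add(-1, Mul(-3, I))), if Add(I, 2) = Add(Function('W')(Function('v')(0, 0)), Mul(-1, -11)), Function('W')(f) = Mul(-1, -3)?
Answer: 1588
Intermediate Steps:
Function('W')(f) = 3
I = 12 (I = Add(-2, Add(3, Mul(-1, -11))) = Add(-2, Add(3, 11)) = Add(-2, 14) = 12)
Add(1625, Add(-1, Mul(-3, I))) = Add(1625, Add(-1, Mul(-3, 12))) = Add(1625, Add(-1, -36)) = Add(1625, -37) = 1588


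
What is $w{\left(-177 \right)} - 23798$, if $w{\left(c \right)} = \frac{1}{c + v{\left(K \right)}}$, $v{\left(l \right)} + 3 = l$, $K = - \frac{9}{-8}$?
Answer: $- \frac{34054946}{1431} \approx -23798.0$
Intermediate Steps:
$K = \frac{9}{8}$ ($K = \left(-9\right) \left(- \frac{1}{8}\right) = \frac{9}{8} \approx 1.125$)
$v{\left(l \right)} = -3 + l$
$w{\left(c \right)} = \frac{1}{- \frac{15}{8} + c}$ ($w{\left(c \right)} = \frac{1}{c + \left(-3 + \frac{9}{8}\right)} = \frac{1}{c - \frac{15}{8}} = \frac{1}{- \frac{15}{8} + c}$)
$w{\left(-177 \right)} - 23798 = \frac{8}{-15 + 8 \left(-177\right)} - 23798 = \frac{8}{-15 - 1416} - 23798 = \frac{8}{-1431} - 23798 = 8 \left(- \frac{1}{1431}\right) - 23798 = - \frac{8}{1431} - 23798 = - \frac{34054946}{1431}$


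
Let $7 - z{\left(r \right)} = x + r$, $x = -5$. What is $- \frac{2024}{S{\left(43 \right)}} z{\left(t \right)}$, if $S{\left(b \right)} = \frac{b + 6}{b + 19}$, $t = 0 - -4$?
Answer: $- \frac{1003904}{49} \approx -20488.0$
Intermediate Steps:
$t = 4$ ($t = 0 + 4 = 4$)
$S{\left(b \right)} = \frac{6 + b}{19 + b}$
$z{\left(r \right)} = 12 - r$ ($z{\left(r \right)} = 7 - \left(-5 + r\right) = 12 - r$)
$- \frac{2024}{S{\left(43 \right)}} z{\left(t \right)} = - \frac{2024}{\frac{1}{19 + 43} \left(6 + 43\right)} \left(12 - 4\right) = - \frac{2024}{\frac{1}{62} \cdot 49} \left(12 - 4\right) = - \frac{2024}{\frac{1}{62} \cdot 49} \cdot 8 = - \frac{2024}{\frac{49}{62}} \cdot 8 = \left(-2024\right) \frac{62}{49} \cdot 8 = \left(- \frac{125488}{49}\right) 8 = - \frac{1003904}{49}$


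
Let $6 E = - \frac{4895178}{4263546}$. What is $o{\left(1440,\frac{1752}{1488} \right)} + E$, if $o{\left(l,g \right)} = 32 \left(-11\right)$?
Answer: $- \frac{1501584055}{4263546} \approx -352.19$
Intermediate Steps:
$o{\left(l,g \right)} = -352$
$E = - \frac{815863}{4263546}$ ($E = \frac{\left(-4895178\right) \frac{1}{4263546}}{6} = \frac{1}{6} \left(- \frac{815863}{710591}\right) = - \frac{815863}{4263546} \approx -0.19136$)
$o{\left(1440,\frac{1752}{1488} \right)} + E = -352 - \frac{815863}{4263546} = - \frac{1501584055}{4263546}$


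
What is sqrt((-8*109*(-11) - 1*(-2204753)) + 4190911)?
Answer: 22*sqrt(13234) ≈ 2530.9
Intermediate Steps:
sqrt((-8*109*(-11) - 1*(-2204753)) + 4190911) = sqrt((-872*(-11) + 2204753) + 4190911) = sqrt((9592 + 2204753) + 4190911) = sqrt(2214345 + 4190911) = sqrt(6405256) = 22*sqrt(13234)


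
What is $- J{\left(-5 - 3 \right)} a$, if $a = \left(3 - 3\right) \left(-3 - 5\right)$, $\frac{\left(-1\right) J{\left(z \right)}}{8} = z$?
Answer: $0$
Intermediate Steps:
$J{\left(z \right)} = - 8 z$
$a = 0$ ($a = 0 \left(-8\right) = 0$)
$- J{\left(-5 - 3 \right)} a = - \left(-8\right) \left(-5 - 3\right) 0 = - \left(-8\right) \left(-8\right) 0 = \left(-1\right) 64 \cdot 0 = \left(-64\right) 0 = 0$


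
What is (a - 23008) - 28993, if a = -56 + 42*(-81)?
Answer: -55459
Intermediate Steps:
a = -3458 (a = -56 - 3402 = -3458)
(a - 23008) - 28993 = (-3458 - 23008) - 28993 = -26466 - 28993 = -55459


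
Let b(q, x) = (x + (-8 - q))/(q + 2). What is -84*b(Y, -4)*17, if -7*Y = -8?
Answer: 65688/11 ≈ 5971.6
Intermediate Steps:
Y = 8/7 (Y = -1/7*(-8) = 8/7 ≈ 1.1429)
b(q, x) = (-8 + x - q)/(2 + q)
-84*b(Y, -4)*17 = -84*(-8 - 4 - 1*8/7)/(2 + 8/7)*17 = -84*(-8 - 4 - 8/7)/22/7*17 = -294*(-92)/(11*7)*17 = -84*(-46/11)*17 = (3864/11)*17 = 65688/11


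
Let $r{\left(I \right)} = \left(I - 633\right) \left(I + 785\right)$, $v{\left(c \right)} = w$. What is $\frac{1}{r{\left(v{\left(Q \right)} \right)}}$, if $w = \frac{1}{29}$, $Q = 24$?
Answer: $- \frac{841}{417892696} \approx -2.0125 \cdot 10^{-6}$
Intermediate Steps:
$w = \frac{1}{29} \approx 0.034483$
$v{\left(c \right)} = \frac{1}{29}$
$r{\left(I \right)} = \left(-633 + I\right) \left(785 + I\right)$
$\frac{1}{r{\left(v{\left(Q \right)} \right)}} = \frac{1}{-496905 + \left(\frac{1}{29}\right)^{2} + 152 \cdot \frac{1}{29}} = \frac{1}{-496905 + \frac{1}{841} + \frac{152}{29}} = \frac{1}{- \frac{417892696}{841}} = - \frac{841}{417892696}$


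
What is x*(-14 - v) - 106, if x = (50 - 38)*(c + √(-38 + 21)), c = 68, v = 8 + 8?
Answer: -24586 - 360*I*√17 ≈ -24586.0 - 1484.3*I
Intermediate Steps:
v = 16
x = 816 + 12*I*√17 (x = (50 - 38)*(68 + √(-38 + 21)) = 12*(68 + √(-17)) = 12*(68 + I*√17) = 816 + 12*I*√17 ≈ 816.0 + 49.477*I)
x*(-14 - v) - 106 = (816 + 12*I*√17)*(-14 - 1*16) - 106 = (816 + 12*I*√17)*(-14 - 16) - 106 = (816 + 12*I*√17)*(-30) - 106 = (-24480 - 360*I*√17) - 106 = -24586 - 360*I*√17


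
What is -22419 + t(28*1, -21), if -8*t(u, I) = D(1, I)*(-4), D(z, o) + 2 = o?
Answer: -44861/2 ≈ -22431.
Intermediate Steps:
D(z, o) = -2 + o
t(u, I) = -1 + I/2 (t(u, I) = -(-2 + I)*(-4)/8 = -(8 - 4*I)/8 = -1 + I/2)
-22419 + t(28*1, -21) = -22419 + (-1 + (1/2)*(-21)) = -22419 + (-1 - 21/2) = -22419 - 23/2 = -44861/2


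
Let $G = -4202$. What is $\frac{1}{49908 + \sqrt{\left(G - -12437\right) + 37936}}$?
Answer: $\frac{49908}{2490762293} - \frac{\sqrt{46171}}{2490762293} \approx 1.9951 \cdot 10^{-5}$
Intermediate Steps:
$\frac{1}{49908 + \sqrt{\left(G - -12437\right) + 37936}} = \frac{1}{49908 + \sqrt{\left(-4202 - -12437\right) + 37936}} = \frac{1}{49908 + \sqrt{\left(-4202 + 12437\right) + 37936}} = \frac{1}{49908 + \sqrt{8235 + 37936}} = \frac{1}{49908 + \sqrt{46171}}$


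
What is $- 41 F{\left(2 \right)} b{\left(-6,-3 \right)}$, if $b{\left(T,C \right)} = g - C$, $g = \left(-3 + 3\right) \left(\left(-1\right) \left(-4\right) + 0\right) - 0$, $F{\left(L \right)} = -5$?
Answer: $615$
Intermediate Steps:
$g = 0$ ($g = 0 \left(4 + 0\right) + 0 = 0 \cdot 4 + 0 = 0 + 0 = 0$)
$b{\left(T,C \right)} = - C$ ($b{\left(T,C \right)} = 0 - C = - C$)
$- 41 F{\left(2 \right)} b{\left(-6,-3 \right)} = \left(-41\right) \left(-5\right) \left(\left(-1\right) \left(-3\right)\right) = 205 \cdot 3 = 615$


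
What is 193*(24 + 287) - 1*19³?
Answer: 53164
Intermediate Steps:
193*(24 + 287) - 1*19³ = 193*311 - 1*6859 = 60023 - 6859 = 53164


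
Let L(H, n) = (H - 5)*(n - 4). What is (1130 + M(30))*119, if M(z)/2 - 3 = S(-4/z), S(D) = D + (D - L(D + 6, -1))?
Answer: 2042278/15 ≈ 1.3615e+5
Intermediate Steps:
L(H, n) = (-5 + H)*(-4 + n)
S(D) = 5 + 7*D (S(D) = D + (D - (20 - 5*(-1) - 4*(D + 6) + (D + 6)*(-1))) = D + (D - (20 + 5 - 4*(6 + D) + (6 + D)*(-1))) = D + (D - (20 + 5 + (-24 - 4*D) + (-6 - D))) = D + (D - (-5 - 5*D)) = D + (D + (5 + 5*D)) = D + (5 + 6*D) = 5 + 7*D)
M(z) = 16 - 56/z (M(z) = 6 + 2*(5 + 7*(-4/z)) = 6 + 2*(5 - 28/z) = 6 + (10 - 56/z) = 16 - 56/z)
(1130 + M(30))*119 = (1130 + (16 - 56/30))*119 = (1130 + (16 - 56*1/30))*119 = (1130 + (16 - 28/15))*119 = (1130 + 212/15)*119 = (17162/15)*119 = 2042278/15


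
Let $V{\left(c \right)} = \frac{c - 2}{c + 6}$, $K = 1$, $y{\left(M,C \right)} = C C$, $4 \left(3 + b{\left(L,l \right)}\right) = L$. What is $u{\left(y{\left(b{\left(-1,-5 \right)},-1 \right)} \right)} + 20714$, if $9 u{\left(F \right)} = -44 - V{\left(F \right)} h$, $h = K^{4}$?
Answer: $\frac{1304675}{63} \approx 20709.0$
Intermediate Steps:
$b{\left(L,l \right)} = -3 + \frac{L}{4}$
$y{\left(M,C \right)} = C^{2}$
$V{\left(c \right)} = \frac{-2 + c}{6 + c}$
$h = 1$ ($h = 1^{4} = 1$)
$u{\left(F \right)} = - \frac{44}{9} - \frac{-2 + F}{9 \left(6 + F\right)}$ ($u{\left(F \right)} = \frac{-44 - \frac{-2 + F}{6 + F} 1}{9} = \frac{-44 - \frac{-2 + F}{6 + F}}{9} = - \frac{44}{9} - \frac{-2 + F}{9 \left(6 + F\right)}$)
$u{\left(y{\left(b{\left(-1,-5 \right)},-1 \right)} \right)} + 20714 = \frac{-262 - 45 \left(-1\right)^{2}}{9 \left(6 + \left(-1\right)^{2}\right)} + 20714 = \frac{-262 - 45}{9 \left(6 + 1\right)} + 20714 = \frac{-262 - 45}{9 \cdot 7} + 20714 = \frac{1}{9} \cdot \frac{1}{7} \left(-307\right) + 20714 = - \frac{307}{63} + 20714 = \frac{1304675}{63}$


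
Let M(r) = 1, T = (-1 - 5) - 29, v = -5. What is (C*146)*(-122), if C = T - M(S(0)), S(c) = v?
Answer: 641232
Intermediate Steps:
S(c) = -5
T = -35 (T = -6 - 29 = -35)
C = -36 (C = -35 - 1*1 = -35 - 1 = -36)
(C*146)*(-122) = -36*146*(-122) = -5256*(-122) = 641232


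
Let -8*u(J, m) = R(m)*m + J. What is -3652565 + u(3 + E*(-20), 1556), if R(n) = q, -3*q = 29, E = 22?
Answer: -87615125/24 ≈ -3.6506e+6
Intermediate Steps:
q = -29/3 (q = -⅓*29 = -29/3 ≈ -9.6667)
R(n) = -29/3
u(J, m) = -J/8 + 29*m/24 (u(J, m) = -(-29*m/3 + J)/8 = -(J - 29*m/3)/8 = -J/8 + 29*m/24)
-3652565 + u(3 + E*(-20), 1556) = -3652565 + (-(3 + 22*(-20))/8 + (29/24)*1556) = -3652565 + (-(3 - 440)/8 + 11281/6) = -3652565 + (-⅛*(-437) + 11281/6) = -3652565 + (437/8 + 11281/6) = -3652565 + 46435/24 = -87615125/24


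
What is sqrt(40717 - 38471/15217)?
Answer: sqrt(9427724579606)/15217 ≈ 201.78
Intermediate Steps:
sqrt(40717 - 38471/15217) = sqrt(619552118/15217) = sqrt(9427724579606)/15217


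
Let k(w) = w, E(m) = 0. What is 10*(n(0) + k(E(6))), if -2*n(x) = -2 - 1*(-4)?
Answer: -10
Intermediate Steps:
n(x) = -1 (n(x) = -(-2 - 1*(-4))/2 = -(-2 + 4)/2 = -½*2 = -1)
10*(n(0) + k(E(6))) = 10*(-1 + 0) = 10*(-1) = -10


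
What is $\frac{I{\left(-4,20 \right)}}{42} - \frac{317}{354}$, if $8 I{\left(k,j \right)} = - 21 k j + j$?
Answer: $\frac{6879}{1652} \approx 4.164$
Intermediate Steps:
$I{\left(k,j \right)} = \frac{j}{8} - \frac{21 j k}{8}$ ($I{\left(k,j \right)} = \frac{- 21 k j + j}{8} = \frac{- 21 j k + j}{8} = \frac{j - 21 j k}{8} = \frac{j}{8} - \frac{21 j k}{8}$)
$\frac{I{\left(-4,20 \right)}}{42} - \frac{317}{354} = \frac{\frac{1}{8} \cdot 20 \left(1 - -84\right)}{42} - \frac{317}{354} = \frac{1}{8} \cdot 20 \left(1 + 84\right) \frac{1}{42} - \frac{317}{354} = \frac{1}{8} \cdot 20 \cdot 85 \cdot \frac{1}{42} - \frac{317}{354} = \frac{425}{2} \cdot \frac{1}{42} - \frac{317}{354} = \frac{425}{84} - \frac{317}{354} = \frac{6879}{1652}$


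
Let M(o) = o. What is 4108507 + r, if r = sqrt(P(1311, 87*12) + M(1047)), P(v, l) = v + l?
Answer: 4108507 + 9*sqrt(42) ≈ 4.1086e+6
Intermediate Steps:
P(v, l) = l + v
r = 9*sqrt(42) (r = sqrt((87*12 + 1311) + 1047) = sqrt((1044 + 1311) + 1047) = sqrt(2355 + 1047) = sqrt(3402) = 9*sqrt(42) ≈ 58.327)
4108507 + r = 4108507 + 9*sqrt(42)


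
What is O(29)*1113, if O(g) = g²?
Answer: 936033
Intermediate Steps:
O(29)*1113 = 29²*1113 = 841*1113 = 936033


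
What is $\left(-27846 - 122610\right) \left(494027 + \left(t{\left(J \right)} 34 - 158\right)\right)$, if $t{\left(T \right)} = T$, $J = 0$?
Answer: $-74305554264$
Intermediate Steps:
$\left(-27846 - 122610\right) \left(494027 + \left(t{\left(J \right)} 34 - 158\right)\right) = \left(-27846 - 122610\right) \left(494027 + \left(0 \cdot 34 - 158\right)\right) = - 150456 \left(494027 + \left(0 - 158\right)\right) = - 150456 \left(494027 - 158\right) = \left(-150456\right) 493869 = -74305554264$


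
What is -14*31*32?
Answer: -13888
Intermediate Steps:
-14*31*32 = -434*32 = -13888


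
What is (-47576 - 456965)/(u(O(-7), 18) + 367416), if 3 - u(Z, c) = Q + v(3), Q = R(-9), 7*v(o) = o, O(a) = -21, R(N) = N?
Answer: -3531787/2571993 ≈ -1.3732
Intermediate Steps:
v(o) = o/7
Q = -9
u(Z, c) = 81/7 (u(Z, c) = 3 - (-9 + (⅐)*3) = 3 - (-9 + 3/7) = 3 - 1*(-60/7) = 3 + 60/7 = 81/7)
(-47576 - 456965)/(u(O(-7), 18) + 367416) = (-47576 - 456965)/(81/7 + 367416) = -504541/2571993/7 = -504541*7/2571993 = -3531787/2571993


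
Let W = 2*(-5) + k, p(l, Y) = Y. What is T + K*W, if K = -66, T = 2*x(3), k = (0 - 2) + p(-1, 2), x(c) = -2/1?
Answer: 656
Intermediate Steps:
x(c) = -2 (x(c) = -2*1 = -2)
k = 0 (k = (0 - 2) + 2 = -2 + 2 = 0)
T = -4 (T = 2*(-2) = -4)
W = -10 (W = 2*(-5) + 0 = -10 + 0 = -10)
T + K*W = -4 - 66*(-10) = -4 + 660 = 656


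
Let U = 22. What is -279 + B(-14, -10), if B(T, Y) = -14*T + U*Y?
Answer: -303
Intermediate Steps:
B(T, Y) = -14*T + 22*Y
-279 + B(-14, -10) = -279 + (-14*(-14) + 22*(-10)) = -279 + (196 - 220) = -279 - 24 = -303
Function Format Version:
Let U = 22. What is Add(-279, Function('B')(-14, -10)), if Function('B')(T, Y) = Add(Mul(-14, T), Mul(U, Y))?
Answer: -303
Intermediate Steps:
Function('B')(T, Y) = Add(Mul(-14, T), Mul(22, Y))
Add(-279, Function('B')(-14, -10)) = Add(-279, Add(Mul(-14, -14), Mul(22, -10))) = Add(-279, Add(196, -220)) = Add(-279, -24) = -303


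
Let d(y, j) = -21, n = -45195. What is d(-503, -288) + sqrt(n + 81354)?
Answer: -21 + sqrt(36159) ≈ 169.16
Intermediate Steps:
d(-503, -288) + sqrt(n + 81354) = -21 + sqrt(-45195 + 81354) = -21 + sqrt(36159)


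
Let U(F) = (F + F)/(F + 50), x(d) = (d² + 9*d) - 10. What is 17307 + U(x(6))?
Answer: 225007/13 ≈ 17308.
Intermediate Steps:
x(d) = -10 + d² + 9*d
U(F) = 2*F/(50 + F) (U(F) = (2*F)/(50 + F) = 2*F/(50 + F))
17307 + U(x(6)) = 17307 + 2*(-10 + 6² + 9*6)/(50 + (-10 + 6² + 9*6)) = 17307 + 2*(-10 + 36 + 54)/(50 + (-10 + 36 + 54)) = 17307 + 2*80/(50 + 80) = 17307 + 2*80/130 = 17307 + 2*80*(1/130) = 17307 + 16/13 = 225007/13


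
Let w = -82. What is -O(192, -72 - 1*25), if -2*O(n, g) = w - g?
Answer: 15/2 ≈ 7.5000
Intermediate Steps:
O(n, g) = 41 + g/2 (O(n, g) = -(-82 - g)/2 = 41 + g/2)
-O(192, -72 - 1*25) = -(41 + (-72 - 1*25)/2) = -(41 + (-72 - 25)/2) = -(41 + (½)*(-97)) = -(41 - 97/2) = -1*(-15/2) = 15/2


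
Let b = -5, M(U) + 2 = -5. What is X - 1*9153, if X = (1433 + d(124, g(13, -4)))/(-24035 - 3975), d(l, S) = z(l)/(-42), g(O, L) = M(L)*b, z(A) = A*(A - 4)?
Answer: -1794636261/196070 ≈ -9153.0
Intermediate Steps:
M(U) = -7 (M(U) = -2 - 5 = -7)
z(A) = A*(-4 + A)
g(O, L) = 35 (g(O, L) = -7*(-5) = 35)
d(l, S) = -l*(-4 + l)/42 (d(l, S) = (l*(-4 + l))/(-42) = (l*(-4 + l))*(-1/42) = -l*(-4 + l)/42)
X = -7551/196070 (X = (1433 + (1/42)*124*(4 - 1*124))/(-24035 - 3975) = (1433 + (1/42)*124*(4 - 124))/(-28010) = (1433 + (1/42)*124*(-120))*(-1/28010) = (1433 - 2480/7)*(-1/28010) = (7551/7)*(-1/28010) = -7551/196070 ≈ -0.038512)
X - 1*9153 = -7551/196070 - 1*9153 = -7551/196070 - 9153 = -1794636261/196070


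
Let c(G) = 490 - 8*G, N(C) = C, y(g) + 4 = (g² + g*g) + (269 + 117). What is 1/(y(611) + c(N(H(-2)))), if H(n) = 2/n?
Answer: 1/747522 ≈ 1.3378e-6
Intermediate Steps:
y(g) = 382 + 2*g² (y(g) = -4 + ((g² + g*g) + (269 + 117)) = -4 + ((g² + g²) + 386) = -4 + (2*g² + 386) = -4 + (386 + 2*g²) = 382 + 2*g²)
1/(y(611) + c(N(H(-2)))) = 1/((382 + 2*611²) + (490 - 16/(-2))) = 1/((382 + 2*373321) + (490 - 16*(-1)/2)) = 1/((382 + 746642) + (490 - 8*(-1))) = 1/(747024 + (490 + 8)) = 1/(747024 + 498) = 1/747522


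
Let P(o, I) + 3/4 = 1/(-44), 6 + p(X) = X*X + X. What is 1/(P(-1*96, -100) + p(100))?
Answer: 22/222051 ≈ 9.9076e-5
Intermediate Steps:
p(X) = -6 + X + X² (p(X) = -6 + (X*X + X) = -6 + (X² + X) = -6 + (X + X²) = -6 + X + X²)
P(o, I) = -17/22 (P(o, I) = -¾ + 1/(-44) = -¾ - 1/44 = -17/22)
1/(P(-1*96, -100) + p(100)) = 1/(-17/22 + (-6 + 100 + 100²)) = 1/(-17/22 + (-6 + 100 + 10000)) = 1/(-17/22 + 10094) = 1/(222051/22) = 22/222051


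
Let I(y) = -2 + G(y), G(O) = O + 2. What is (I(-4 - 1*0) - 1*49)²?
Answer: 2809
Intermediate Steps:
G(O) = 2 + O
I(y) = y (I(y) = -2 + (2 + y) = y)
(I(-4 - 1*0) - 1*49)² = ((-4 - 1*0) - 1*49)² = ((-4 + 0) - 49)² = (-4 - 49)² = (-53)² = 2809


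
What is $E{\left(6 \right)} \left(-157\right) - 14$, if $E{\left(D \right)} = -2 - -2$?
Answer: $-14$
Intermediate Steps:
$E{\left(D \right)} = 0$ ($E{\left(D \right)} = -2 + 2 = 0$)
$E{\left(6 \right)} \left(-157\right) - 14 = 0 \left(-157\right) - 14 = 0 - 14 = -14$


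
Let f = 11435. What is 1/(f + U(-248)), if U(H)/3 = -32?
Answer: 1/11339 ≈ 8.8191e-5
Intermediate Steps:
U(H) = -96 (U(H) = 3*(-32) = -96)
1/(f + U(-248)) = 1/(11435 - 96) = 1/11339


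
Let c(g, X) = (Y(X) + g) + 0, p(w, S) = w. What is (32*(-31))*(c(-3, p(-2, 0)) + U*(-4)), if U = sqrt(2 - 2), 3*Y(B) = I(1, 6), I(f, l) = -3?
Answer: 3968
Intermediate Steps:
Y(B) = -1 (Y(B) = (1/3)*(-3) = -1)
U = 0 (U = sqrt(0) = 0)
c(g, X) = -1 + g (c(g, X) = (-1 + g) + 0 = -1 + g)
(32*(-31))*(c(-3, p(-2, 0)) + U*(-4)) = (32*(-31))*((-1 - 3) + 0*(-4)) = -992*(-4 + 0) = -992*(-4) = 3968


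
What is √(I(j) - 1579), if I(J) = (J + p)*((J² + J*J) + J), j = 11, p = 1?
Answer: √1457 ≈ 38.171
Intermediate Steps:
I(J) = (1 + J)*(J + 2*J²) (I(J) = (J + 1)*((J² + J*J) + J) = (1 + J)*((J² + J²) + J) = (1 + J)*(2*J² + J) = (1 + J)*(J + 2*J²))
√(I(j) - 1579) = √(11*(1 + 2*11² + 3*11) - 1579) = √(11*(1 + 2*121 + 33) - 1579) = √(11*(1 + 242 + 33) - 1579) = √(11*276 - 1579) = √(3036 - 1579) = √1457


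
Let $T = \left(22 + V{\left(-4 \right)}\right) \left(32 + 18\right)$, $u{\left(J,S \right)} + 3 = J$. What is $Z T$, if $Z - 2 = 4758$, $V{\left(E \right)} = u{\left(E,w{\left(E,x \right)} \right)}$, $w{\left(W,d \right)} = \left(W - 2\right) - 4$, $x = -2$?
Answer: $3570000$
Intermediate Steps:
$w{\left(W,d \right)} = -6 + W$ ($w{\left(W,d \right)} = \left(-2 + W\right) - 4 = -6 + W$)
$u{\left(J,S \right)} = -3 + J$
$V{\left(E \right)} = -3 + E$
$T = 750$ ($T = \left(22 - 7\right) \left(32 + 18\right) = \left(22 - 7\right) 50 = 15 \cdot 50 = 750$)
$Z = 4760$ ($Z = 2 + 4758 = 4760$)
$Z T = 4760 \cdot 750 = 3570000$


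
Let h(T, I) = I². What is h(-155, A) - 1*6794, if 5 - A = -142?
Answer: 14815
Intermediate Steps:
A = 147 (A = 5 - 1*(-142) = 5 + 142 = 147)
h(-155, A) - 1*6794 = 147² - 1*6794 = 21609 - 6794 = 14815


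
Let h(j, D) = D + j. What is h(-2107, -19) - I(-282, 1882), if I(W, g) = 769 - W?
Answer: -3177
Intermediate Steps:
h(-2107, -19) - I(-282, 1882) = (-19 - 2107) - (769 - 1*(-282)) = -2126 - (769 + 282) = -2126 - 1*1051 = -2126 - 1051 = -3177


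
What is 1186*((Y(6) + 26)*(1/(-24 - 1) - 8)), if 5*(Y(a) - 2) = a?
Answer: -34804356/125 ≈ -2.7844e+5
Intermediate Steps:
Y(a) = 2 + a/5
1186*((Y(6) + 26)*(1/(-24 - 1) - 8)) = 1186*(((2 + (1/5)*6) + 26)*(1/(-24 - 1) - 8)) = 1186*(((2 + 6/5) + 26)*(1/(-25) - 8)) = 1186*((16/5 + 26)*(-1/25 - 8)) = 1186*((146/5)*(-201/25)) = 1186*(-29346/125) = -34804356/125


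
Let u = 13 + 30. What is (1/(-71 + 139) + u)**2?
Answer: 8555625/4624 ≈ 1850.3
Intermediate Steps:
u = 43
(1/(-71 + 139) + u)**2 = (1/(-71 + 139) + 43)**2 = (1/68 + 43)**2 = (2925/68)**2 = 8555625/4624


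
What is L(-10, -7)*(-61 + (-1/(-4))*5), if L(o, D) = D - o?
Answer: -717/4 ≈ -179.25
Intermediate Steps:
L(-10, -7)*(-61 + (-1/(-4))*5) = (-7 - 1*(-10))*(-61 + (-1/(-4))*5) = (-7 + 10)*(-61 - ¼*(-1)*5) = 3*(-61 + (¼)*5) = 3*(-61 + 5/4) = 3*(-239/4) = -717/4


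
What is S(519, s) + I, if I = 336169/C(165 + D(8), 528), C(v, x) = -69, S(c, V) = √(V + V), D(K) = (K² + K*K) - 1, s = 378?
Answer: -336169/69 + 6*√21 ≈ -4844.5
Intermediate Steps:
D(K) = -1 + 2*K² (D(K) = (K² + K²) - 1 = 2*K² - 1 = -1 + 2*K²)
S(c, V) = √2*√V (S(c, V) = √(2*V) = √2*√V)
I = -336169/69 (I = 336169/(-69) = 336169*(-1/69) = -336169/69 ≈ -4872.0)
S(519, s) + I = √2*√378 - 336169/69 = √2*(3*√42) - 336169/69 = 6*√21 - 336169/69 = -336169/69 + 6*√21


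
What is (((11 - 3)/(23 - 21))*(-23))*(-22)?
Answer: 2024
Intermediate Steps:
(((11 - 3)/(23 - 21))*(-23))*(-22) = ((8/2)*(-23))*(-22) = ((8*(½))*(-23))*(-22) = (4*(-23))*(-22) = -92*(-22) = 2024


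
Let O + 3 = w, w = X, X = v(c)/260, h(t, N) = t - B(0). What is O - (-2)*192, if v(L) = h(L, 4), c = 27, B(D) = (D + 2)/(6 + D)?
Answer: 14863/39 ≈ 381.10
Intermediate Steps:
B(D) = (2 + D)/(6 + D)
h(t, N) = -⅓ + t (h(t, N) = t - (2 + 0)/(6 + 0) = t - 2/6 = t - 1*⅓ = t - ⅓ = -⅓ + t)
v(L) = -⅓ + L
X = 4/39 (X = (-⅓ + 27)/260 = (80/3)*(1/260) = 4/39 ≈ 0.10256)
w = 4/39 ≈ 0.10256
O = -113/39 (O = -3 + 4/39 = -113/39 ≈ -2.8974)
O - (-2)*192 = -113/39 - (-2)*192 = -113/39 - 1*(-384) = -113/39 + 384 = 14863/39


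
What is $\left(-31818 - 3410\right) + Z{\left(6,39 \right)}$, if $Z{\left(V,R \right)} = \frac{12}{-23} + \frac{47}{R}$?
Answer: $- \frac{31598903}{897} \approx -35227.0$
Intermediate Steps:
$Z{\left(V,R \right)} = - \frac{12}{23} + \frac{47}{R}$ ($Z{\left(V,R \right)} = 12 \left(- \frac{1}{23}\right) + \frac{47}{R} = - \frac{12}{23} + \frac{47}{R}$)
$\left(-31818 - 3410\right) + Z{\left(6,39 \right)} = \left(-31818 - 3410\right) - \left(\frac{12}{23} - \frac{47}{39}\right) = -35228 + \left(- \frac{12}{23} + 47 \cdot \frac{1}{39}\right) = -35228 + \left(- \frac{12}{23} + \frac{47}{39}\right) = -35228 + \frac{613}{897} = - \frac{31598903}{897}$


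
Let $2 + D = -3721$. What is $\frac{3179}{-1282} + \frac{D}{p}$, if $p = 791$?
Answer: $- \frac{7287475}{1014062} \approx -7.1864$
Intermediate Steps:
$D = -3723$ ($D = -2 - 3721 = -3723$)
$\frac{3179}{-1282} + \frac{D}{p} = \frac{3179}{-1282} - \frac{3723}{791} = 3179 \left(- \frac{1}{1282}\right) - \frac{3723}{791} = - \frac{3179}{1282} - \frac{3723}{791} = - \frac{7287475}{1014062}$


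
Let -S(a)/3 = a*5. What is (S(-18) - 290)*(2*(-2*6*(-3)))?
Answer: -1440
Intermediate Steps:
S(a) = -15*a (S(a) = -3*a*5 = -15*a)
(S(-18) - 290)*(2*(-2*6*(-3))) = (-15*(-18) - 290)*(2*(-2*6*(-3))) = (270 - 290)*(2*(-12*(-3))) = -40*36 = -20*72 = -1440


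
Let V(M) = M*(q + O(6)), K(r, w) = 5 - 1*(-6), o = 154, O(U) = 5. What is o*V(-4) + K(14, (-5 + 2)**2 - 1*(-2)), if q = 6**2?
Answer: -25245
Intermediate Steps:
q = 36
K(r, w) = 11 (K(r, w) = 5 + 6 = 11)
V(M) = 41*M (V(M) = M*(36 + 5) = M*41 = 41*M)
o*V(-4) + K(14, (-5 + 2)**2 - 1*(-2)) = 154*(41*(-4)) + 11 = 154*(-164) + 11 = -25256 + 11 = -25245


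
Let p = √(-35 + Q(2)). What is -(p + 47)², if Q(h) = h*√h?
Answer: -(47 + I*√(35 - 2*√2))² ≈ -2176.8 - 533.17*I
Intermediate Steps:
Q(h) = h^(3/2)
p = √(-35 + 2*√2) (p = √(-35 + 2^(3/2)) = √(-35 + 2*√2) ≈ 5.672*I)
-(p + 47)² = -(√(-35 + 2*√2) + 47)² = -(47 + √(-35 + 2*√2))²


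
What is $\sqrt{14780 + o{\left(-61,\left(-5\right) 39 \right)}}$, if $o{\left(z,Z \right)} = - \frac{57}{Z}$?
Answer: $\frac{\sqrt{62446735}}{65} \approx 121.57$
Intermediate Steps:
$\sqrt{14780 + o{\left(-61,\left(-5\right) 39 \right)}} = \sqrt{14780 - \frac{57}{\left(-5\right) 39}} = \sqrt{14780 - \frac{57}{-195}} = \sqrt{14780 - - \frac{19}{65}} = \sqrt{14780 + \frac{19}{65}} = \sqrt{\frac{960719}{65}} = \frac{\sqrt{62446735}}{65}$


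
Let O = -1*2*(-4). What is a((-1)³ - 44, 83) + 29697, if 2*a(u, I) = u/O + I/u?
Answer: 21379151/720 ≈ 29693.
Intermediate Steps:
O = 8 (O = -2*(-4) = 8)
a(u, I) = u/16 + I/(2*u) (a(u, I) = (u/8 + I/u)/2 = u/16 + I/(2*u))
a((-1)³ - 44, 83) + 29697 = (((-1)³ - 44)/16 + (½)*83/((-1)³ - 44)) + 29697 = ((-1 - 44)/16 + (½)*83/(-1 - 44)) + 29697 = ((1/16)*(-45) + (½)*83/(-45)) + 29697 = (-45/16 + (½)*83*(-1/45)) + 29697 = (-45/16 - 83/90) + 29697 = -2689/720 + 29697 = 21379151/720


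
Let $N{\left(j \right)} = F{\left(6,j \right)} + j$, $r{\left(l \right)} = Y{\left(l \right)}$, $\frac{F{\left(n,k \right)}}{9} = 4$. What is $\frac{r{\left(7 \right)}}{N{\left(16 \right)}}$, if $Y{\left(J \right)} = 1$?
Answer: $\frac{1}{52} \approx 0.019231$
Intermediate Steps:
$F{\left(n,k \right)} = 36$ ($F{\left(n,k \right)} = 9 \cdot 4 = 36$)
$r{\left(l \right)} = 1$
$N{\left(j \right)} = 36 + j$
$\frac{r{\left(7 \right)}}{N{\left(16 \right)}} = 1 \frac{1}{36 + 16} = 1 \cdot \frac{1}{52} = \frac{1}{52}$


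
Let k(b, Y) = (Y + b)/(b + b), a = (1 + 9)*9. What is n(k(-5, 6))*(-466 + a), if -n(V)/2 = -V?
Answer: 376/5 ≈ 75.200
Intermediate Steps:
a = 90 (a = 10*9 = 90)
k(b, Y) = (Y + b)/(2*b) (k(b, Y) = (Y + b)/((2*b)) = (Y + b)*(1/(2*b)) = (Y + b)/(2*b))
n(V) = 2*V (n(V) = -(-2)*V = 2*V)
n(k(-5, 6))*(-466 + a) = (2*((½)*(6 - 5)/(-5)))*(-466 + 90) = (2*((½)*(-⅕)*1))*(-376) = (2*(-⅒))*(-376) = -⅕*(-376) = 376/5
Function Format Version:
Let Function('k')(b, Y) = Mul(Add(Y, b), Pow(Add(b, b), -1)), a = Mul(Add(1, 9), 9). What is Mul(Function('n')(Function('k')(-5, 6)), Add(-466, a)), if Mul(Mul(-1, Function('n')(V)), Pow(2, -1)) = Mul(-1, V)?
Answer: Rational(376, 5) ≈ 75.200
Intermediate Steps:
a = 90 (a = Mul(10, 9) = 90)
Function('k')(b, Y) = Mul(Rational(1, 2), Pow(b, -1), Add(Y, b)) (Function('k')(b, Y) = Mul(Add(Y, b), Pow(Mul(2, b), -1)) = Mul(Add(Y, b), Mul(Rational(1, 2), Pow(b, -1))) = Mul(Rational(1, 2), Pow(b, -1), Add(Y, b)))
Function('n')(V) = Mul(2, V) (Function('n')(V) = Mul(-2, Mul(-1, V)) = Mul(2, V))
Mul(Function('n')(Function('k')(-5, 6)), Add(-466, a)) = Mul(Mul(2, Mul(Rational(1, 2), Pow(-5, -1), Add(6, -5))), Add(-466, 90)) = Mul(Mul(2, Mul(Rational(1, 2), Rational(-1, 5), 1)), -376) = Mul(Mul(2, Rational(-1, 10)), -376) = Mul(Rational(-1, 5), -376) = Rational(376, 5)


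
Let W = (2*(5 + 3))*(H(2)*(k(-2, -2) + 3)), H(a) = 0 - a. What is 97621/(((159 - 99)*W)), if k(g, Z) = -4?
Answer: 97621/1920 ≈ 50.844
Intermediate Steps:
H(a) = -a
W = 32 (W = (2*(5 + 3))*((-1*2)*(-4 + 3)) = (2*8)*(-2*(-1)) = 16*2 = 32)
97621/(((159 - 99)*W)) = 97621/(((159 - 99)*32)) = 97621/((60*32)) = 97621/1920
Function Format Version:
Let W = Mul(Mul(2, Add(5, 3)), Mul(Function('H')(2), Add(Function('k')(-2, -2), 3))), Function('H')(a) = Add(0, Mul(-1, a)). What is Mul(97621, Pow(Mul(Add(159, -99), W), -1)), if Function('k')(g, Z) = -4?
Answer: Rational(97621, 1920) ≈ 50.844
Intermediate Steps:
Function('H')(a) = Mul(-1, a)
W = 32 (W = Mul(Mul(2, Add(5, 3)), Mul(Mul(-1, 2), Add(-4, 3))) = Mul(Mul(2, 8), Mul(-2, -1)) = Mul(16, 2) = 32)
Mul(97621, Pow(Mul(Add(159, -99), W), -1)) = Mul(97621, Pow(Mul(Add(159, -99), 32), -1)) = Mul(97621, Pow(Mul(60, 32), -1)) = Mul(97621, Pow(1920, -1)) = Mul(97621, Rational(1, 1920)) = Rational(97621, 1920)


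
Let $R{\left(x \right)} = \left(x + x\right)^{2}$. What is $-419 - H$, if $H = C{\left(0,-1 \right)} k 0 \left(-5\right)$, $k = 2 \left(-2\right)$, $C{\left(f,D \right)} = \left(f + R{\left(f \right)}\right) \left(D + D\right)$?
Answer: $-419$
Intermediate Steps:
$R{\left(x \right)} = 4 x^{2}$ ($R{\left(x \right)} = \left(2 x\right)^{2} = 4 x^{2}$)
$C{\left(f,D \right)} = 2 D \left(f + 4 f^{2}\right)$ ($C{\left(f,D \right)} = \left(f + 4 f^{2}\right) \left(D + D\right) = \left(f + 4 f^{2}\right) 2 D = 2 D \left(f + 4 f^{2}\right)$)
$k = -4$
$H = 0$ ($H = 2 \left(-1\right) 0 \left(1 + 4 \cdot 0\right) \left(-4\right) 0 \left(-5\right) = 2 \left(-1\right) 0 \left(1 + 0\right) \left(-4\right) 0 = 2 \left(-1\right) 0 \cdot 1 \left(-4\right) 0 = 0 \left(-4\right) 0 = 0 \cdot 0 = 0$)
$-419 - H = -419 - 0 = -419 + 0 = -419$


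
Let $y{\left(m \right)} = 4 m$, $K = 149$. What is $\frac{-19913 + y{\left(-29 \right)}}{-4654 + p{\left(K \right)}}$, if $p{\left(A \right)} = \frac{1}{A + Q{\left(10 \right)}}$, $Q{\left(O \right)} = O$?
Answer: $\frac{3184611}{739985} \approx 4.3036$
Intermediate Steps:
$p{\left(A \right)} = \frac{1}{10 + A}$ ($p{\left(A \right)} = \frac{1}{A + 10} = \frac{1}{10 + A}$)
$\frac{-19913 + y{\left(-29 \right)}}{-4654 + p{\left(K \right)}} = \frac{-19913 + 4 \left(-29\right)}{-4654 + \frac{1}{10 + 149}} = \frac{-19913 - 116}{-4654 + \frac{1}{159}} = - \frac{20029}{-4654 + \frac{1}{159}} = - \frac{20029}{- \frac{739985}{159}} = \left(-20029\right) \left(- \frac{159}{739985}\right) = \frac{3184611}{739985}$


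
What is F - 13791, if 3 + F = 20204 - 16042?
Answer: -9632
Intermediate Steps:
F = 4159 (F = -3 + (20204 - 16042) = -3 + 4162 = 4159)
F - 13791 = 4159 - 13791 = -9632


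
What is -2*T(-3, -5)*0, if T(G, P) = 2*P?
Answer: 0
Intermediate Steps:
-2*T(-3, -5)*0 = -4*(-5)*0 = -2*(-10)*0 = 20*0 = 0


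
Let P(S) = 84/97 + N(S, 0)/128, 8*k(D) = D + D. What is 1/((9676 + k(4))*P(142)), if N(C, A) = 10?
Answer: 6208/56716897 ≈ 0.00010946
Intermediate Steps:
k(D) = D/4 (k(D) = (D + D)/8 = (2*D)/8 = D/4)
P(S) = 5861/6208 (P(S) = 84/97 + 10/128 = 84*(1/97) + 10*(1/128) = 84/97 + 5/64 = 5861/6208)
1/((9676 + k(4))*P(142)) = 1/((9676 + (¼)*4)*(5861/6208)) = (6208/5861)/(9676 + 1) = (6208/5861)/9677 = (1/9677)*(6208/5861) = 6208/56716897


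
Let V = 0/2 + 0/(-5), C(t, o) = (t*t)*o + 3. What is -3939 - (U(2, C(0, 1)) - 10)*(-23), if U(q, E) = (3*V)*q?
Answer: -4169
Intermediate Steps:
C(t, o) = 3 + o*t² (C(t, o) = t²*o + 3 = o*t² + 3 = 3 + o*t²)
V = 0 (V = 0*(½) + 0*(-⅕) = 0 + 0 = 0)
U(q, E) = 0 (U(q, E) = (3*0)*q = 0*q = 0)
-3939 - (U(2, C(0, 1)) - 10)*(-23) = -3939 - (0 - 10)*(-23) = -3939 - (-10)*(-23) = -3939 - 1*230 = -3939 - 230 = -4169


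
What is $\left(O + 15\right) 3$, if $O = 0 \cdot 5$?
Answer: $45$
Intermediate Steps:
$O = 0$
$\left(O + 15\right) 3 = \left(0 + 15\right) 3 = 15 \cdot 3 = 45$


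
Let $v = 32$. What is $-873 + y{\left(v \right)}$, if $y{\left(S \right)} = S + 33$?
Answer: $-808$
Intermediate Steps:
$y{\left(S \right)} = 33 + S$
$-873 + y{\left(v \right)} = -873 + \left(33 + 32\right) = -873 + 65 = -808$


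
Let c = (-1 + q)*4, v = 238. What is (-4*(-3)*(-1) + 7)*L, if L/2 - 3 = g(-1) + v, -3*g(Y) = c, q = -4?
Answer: -7430/3 ≈ -2476.7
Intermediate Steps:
c = -20 (c = (-1 - 4)*4 = -5*4 = -20)
g(Y) = 20/3 (g(Y) = -⅓*(-20) = 20/3)
L = 1486/3 (L = 6 + 2*(20/3 + 238) = 6 + 2*(734/3) = 6 + 1468/3 = 1486/3 ≈ 495.33)
(-4*(-3)*(-1) + 7)*L = (-4*(-3)*(-1) + 7)*(1486/3) = (12*(-1) + 7)*(1486/3) = (-12 + 7)*(1486/3) = -5*1486/3 = -7430/3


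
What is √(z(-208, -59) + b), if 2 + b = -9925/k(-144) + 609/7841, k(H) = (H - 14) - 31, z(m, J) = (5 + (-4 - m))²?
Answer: √10671348012777417/493983 ≈ 209.12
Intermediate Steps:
z(m, J) = (1 - m)²
k(H) = -45 + H (k(H) = (-14 + H) - 31 = -45 + H)
b = 74973128/1481949 (b = -2 + (-9925/(-45 - 144) + 609/7841) = -2 + (-9925/(-189) + 609*(1/7841)) = -2 + (-9925*(-1/189) + 609/7841) = -2 + (9925/189 + 609/7841) = -2 + 77937026/1481949 = 74973128/1481949 ≈ 50.591)
√(z(-208, -59) + b) = √((-1 - 208)² + 74973128/1481949) = √((-209)² + 74973128/1481949) = √(43681 + 74973128/1481949) = √(64807987397/1481949) = √10671348012777417/493983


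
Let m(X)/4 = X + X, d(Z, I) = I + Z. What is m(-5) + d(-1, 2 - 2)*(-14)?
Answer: -26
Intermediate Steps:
m(X) = 8*X (m(X) = 4*(X + X) = 4*(2*X) = 8*X)
m(-5) + d(-1, 2 - 2)*(-14) = 8*(-5) + ((2 - 2) - 1)*(-14) = -40 + (0 - 1)*(-14) = -40 - 1*(-14) = -40 + 14 = -26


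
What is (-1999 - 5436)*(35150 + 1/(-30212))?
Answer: -7895611625565/30212 ≈ -2.6134e+8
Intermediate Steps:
(-1999 - 5436)*(35150 + 1/(-30212)) = -7435*(35150 - 1/30212) = -7435*1061951799/30212 = -7895611625565/30212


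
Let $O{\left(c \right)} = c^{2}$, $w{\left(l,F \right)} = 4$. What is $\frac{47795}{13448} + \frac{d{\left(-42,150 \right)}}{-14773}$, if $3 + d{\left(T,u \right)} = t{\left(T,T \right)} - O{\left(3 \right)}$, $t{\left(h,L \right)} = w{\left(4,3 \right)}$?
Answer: $\frac{706183119}{198667304} \approx 3.5546$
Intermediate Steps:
$t{\left(h,L \right)} = 4$
$d{\left(T,u \right)} = -8$ ($d{\left(T,u \right)} = -3 + \left(4 - 3^{2}\right) = -3 + \left(4 - 9\right) = -3 - 5 = -8$)
$\frac{47795}{13448} + \frac{d{\left(-42,150 \right)}}{-14773} = \frac{47795}{13448} - \frac{8}{-14773} = 47795 \cdot \frac{1}{13448} - - \frac{8}{14773} = \frac{47795}{13448} + \frac{8}{14773} = \frac{706183119}{198667304}$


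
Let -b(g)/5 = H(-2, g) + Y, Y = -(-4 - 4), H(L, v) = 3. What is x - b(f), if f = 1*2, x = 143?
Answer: 198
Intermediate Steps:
f = 2
Y = 8 (Y = -1*(-8) = 8)
b(g) = -55 (b(g) = -5*(3 + 8) = -5*11 = -55)
x - b(f) = 143 - 1*(-55) = 143 + 55 = 198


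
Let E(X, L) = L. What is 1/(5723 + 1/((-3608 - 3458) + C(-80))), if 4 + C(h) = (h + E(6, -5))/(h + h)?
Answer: 226223/1294674197 ≈ 0.00017473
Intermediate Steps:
C(h) = -4 + (-5 + h)/(2*h) (C(h) = -4 + (h - 5)/(h + h) = -4 + (-5 + h)/((2*h)) = -4 + (-5 + h)*(1/(2*h)) = -4 + (-5 + h)/(2*h))
1/(5723 + 1/((-3608 - 3458) + C(-80))) = 1/(5723 + 1/((-3608 - 3458) + (½)*(-5 - 7*(-80))/(-80))) = 1/(5723 + 1/(-7066 + (½)*(-1/80)*(-5 + 560))) = 1/(5723 + 1/(-7066 + (½)*(-1/80)*555)) = 1/(5723 + 1/(-7066 - 111/32)) = 1/(5723 + 1/(-226223/32)) = 1/(5723 - 32/226223) = 1/(1294674197/226223) = 226223/1294674197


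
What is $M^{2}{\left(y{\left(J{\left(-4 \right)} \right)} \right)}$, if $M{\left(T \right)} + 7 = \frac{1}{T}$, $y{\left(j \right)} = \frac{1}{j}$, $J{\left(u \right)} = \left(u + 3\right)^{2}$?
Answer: $36$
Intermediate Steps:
$J{\left(u \right)} = \left(3 + u\right)^{2}$
$M{\left(T \right)} = -7 + \frac{1}{T}$
$M^{2}{\left(y{\left(J{\left(-4 \right)} \right)} \right)} = \left(-7 + \frac{1}{\frac{1}{\left(3 - 4\right)^{2}}}\right)^{2} = \left(-7 + \frac{1}{\frac{1}{\left(-1\right)^{2}}}\right)^{2} = \left(-7 + \frac{1}{1^{-1}}\right)^{2} = \left(-7 + 1^{-1}\right)^{2} = \left(-7 + 1\right)^{2} = \left(-6\right)^{2} = 36$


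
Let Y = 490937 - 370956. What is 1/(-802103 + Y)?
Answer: -1/682122 ≈ -1.4660e-6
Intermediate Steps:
Y = 119981
1/(-802103 + Y) = 1/(-802103 + 119981) = 1/(-682122) = -1/682122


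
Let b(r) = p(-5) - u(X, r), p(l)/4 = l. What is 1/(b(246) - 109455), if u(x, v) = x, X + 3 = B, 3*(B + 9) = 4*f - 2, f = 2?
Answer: -1/109465 ≈ -9.1353e-6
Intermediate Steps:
B = -7 (B = -9 + (4*2 - 2)/3 = -9 + (8 - 2)/3 = -9 + (⅓)*6 = -9 + 2 = -7)
X = -10 (X = -3 - 7 = -10)
p(l) = 4*l
b(r) = -10 (b(r) = 4*(-5) - 1*(-10) = -20 + 10 = -10)
1/(b(246) - 109455) = 1/(-10 - 109455) = 1/(-109465) = -1/109465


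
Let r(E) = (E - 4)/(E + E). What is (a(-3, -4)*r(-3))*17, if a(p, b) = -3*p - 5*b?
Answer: 3451/6 ≈ 575.17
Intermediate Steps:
r(E) = (-4 + E)/(2*E) (r(E) = (-4 + E)/((2*E)) = (-4 + E)*(1/(2*E)) = (-4 + E)/(2*E))
a(p, b) = -5*b - 3*p
(a(-3, -4)*r(-3))*17 = ((-5*(-4) - 3*(-3))*((½)*(-4 - 3)/(-3)))*17 = ((20 + 9)*((½)*(-⅓)*(-7)))*17 = (29*(7/6))*17 = (203/6)*17 = 3451/6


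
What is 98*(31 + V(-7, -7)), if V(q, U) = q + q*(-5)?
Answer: 5782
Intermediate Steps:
V(q, U) = -4*q (V(q, U) = q - 5*q = -4*q)
98*(31 + V(-7, -7)) = 98*(31 - 4*(-7)) = 98*(31 + 28) = 98*59 = 5782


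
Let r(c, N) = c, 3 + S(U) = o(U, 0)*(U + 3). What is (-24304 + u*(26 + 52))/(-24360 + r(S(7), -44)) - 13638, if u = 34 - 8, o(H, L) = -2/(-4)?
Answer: -166086064/12179 ≈ -13637.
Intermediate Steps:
o(H, L) = ½ (o(H, L) = -2*(-¼) = ½)
u = 26
S(U) = -3/2 + U/2 (S(U) = -3 + (U + 3)/2 = -3 + (3 + U)/2 = -3 + (3/2 + U/2) = -3/2 + U/2)
(-24304 + u*(26 + 52))/(-24360 + r(S(7), -44)) - 13638 = (-24304 + 26*(26 + 52))/(-24360 + (-3/2 + (½)*7)) - 13638 = (-24304 + 26*78)/(-24360 + (-3/2 + 7/2)) - 13638 = (-24304 + 2028)/(-24360 + 2) - 13638 = -22276/(-24358) - 13638 = -22276*(-1/24358) - 13638 = 11138/12179 - 13638 = -166086064/12179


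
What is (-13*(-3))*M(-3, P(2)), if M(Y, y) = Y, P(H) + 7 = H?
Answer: -117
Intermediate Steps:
P(H) = -7 + H
(-13*(-3))*M(-3, P(2)) = -13*(-3)*(-3) = 39*(-3) = -117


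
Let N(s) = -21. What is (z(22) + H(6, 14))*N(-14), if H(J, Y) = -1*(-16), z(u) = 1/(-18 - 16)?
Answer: -11403/34 ≈ -335.38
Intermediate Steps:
z(u) = -1/34 (z(u) = 1/(-34) = -1/34)
H(J, Y) = 16
(z(22) + H(6, 14))*N(-14) = (-1/34 + 16)*(-21) = (543/34)*(-21) = -11403/34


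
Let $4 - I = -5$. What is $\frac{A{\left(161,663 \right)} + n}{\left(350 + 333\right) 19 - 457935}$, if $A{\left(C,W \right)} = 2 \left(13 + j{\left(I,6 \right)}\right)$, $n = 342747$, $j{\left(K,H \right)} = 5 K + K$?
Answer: $- \frac{342881}{444958} \approx -0.77059$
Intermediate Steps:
$I = 9$ ($I = 4 - -5 = 4 + 5 = 9$)
$j{\left(K,H \right)} = 6 K$
$A{\left(C,W \right)} = 134$ ($A{\left(C,W \right)} = 2 \left(13 + 6 \cdot 9\right) = 2 \left(13 + 54\right) = 2 \cdot 67 = 134$)
$\frac{A{\left(161,663 \right)} + n}{\left(350 + 333\right) 19 - 457935} = \frac{134 + 342747}{\left(350 + 333\right) 19 - 457935} = \frac{342881}{683 \cdot 19 - 457935} = \frac{342881}{12977 - 457935} = \frac{342881}{-444958} = 342881 \left(- \frac{1}{444958}\right) = - \frac{342881}{444958}$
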